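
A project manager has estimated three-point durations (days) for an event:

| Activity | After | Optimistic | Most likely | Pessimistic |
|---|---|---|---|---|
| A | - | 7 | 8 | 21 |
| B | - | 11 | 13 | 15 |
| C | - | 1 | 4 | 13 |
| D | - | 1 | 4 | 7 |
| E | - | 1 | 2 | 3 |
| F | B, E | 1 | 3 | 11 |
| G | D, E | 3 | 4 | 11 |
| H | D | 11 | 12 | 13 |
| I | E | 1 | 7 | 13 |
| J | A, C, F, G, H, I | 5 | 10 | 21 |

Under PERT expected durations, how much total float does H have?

1 days

te_A = (7 + 4·8 + 21)/6 = 60/6 = 10
te_B = (11 + 4·13 + 15)/6 = 78/6 = 13
te_C = (1 + 4·4 + 13)/6 = 30/6 = 5
te_D = (1 + 4·4 + 7)/6 = 24/6 = 4
te_E = (1 + 4·2 + 3)/6 = 12/6 = 2
te_F = (1 + 4·3 + 11)/6 = 24/6 = 4
te_G = (3 + 4·4 + 11)/6 = 30/6 = 5
te_H = (11 + 4·12 + 13)/6 = 72/6 = 12
te_I = (1 + 4·7 + 13)/6 = 42/6 = 7
te_J = (5 + 4·10 + 21)/6 = 66/6 = 11

Forward pass:
ES_A = 0; EF_A = 10
ES_B = 0; EF_B = 13
ES_C = 0; EF_C = 5
ES_D = 0; EF_D = 4
ES_E = 0; EF_E = 2
ES_F = max(EF_B=13, EF_E=2) = 13; EF_F = 13+4 = 17
ES_G = max(EF_D=4, EF_E=2) = 4; EF_G = 4+5 = 9
ES_H = 4; EF_H = 4+12 = 16
ES_I = 2; EF_I = 2+7 = 9
ES_J = max(EF_A=10, EF_C=5, EF_F=17, EF_G=9, EF_H=16, EF_I=9) = 17; EF_J = 17+11 = 28
Expected project duration μ = 28 days. Critical path: B → F → J.

Backward pass:
LF_J = 28; LS_J = 28−11 = 17
LF_I = LS_J = 17; LS_I = 17−7 = 10
LF_H = LS_J = 17; LS_H = 17−12 = 5
LF_G = LS_J = 17; LS_G = 17−5 = 12
LF_F = LS_J = 17; LS_F = 17−4 = 13
LF_E = min(LS_F=13, LS_G=12, LS_I=10) = 10; LS_E = 10−2 = 8
LF_D = min(LS_G=12, LS_H=5) = 5; LS_D = 5−4 = 1
LF_C = LS_J = 17; LS_C = 17−5 = 12
LF_B = LS_F = 13; LS_B = 13−13 = 0
LF_A = LS_J = 17; LS_A = 17−10 = 7
Slack_H = LS_H − ES_H = 5 − 4 = 1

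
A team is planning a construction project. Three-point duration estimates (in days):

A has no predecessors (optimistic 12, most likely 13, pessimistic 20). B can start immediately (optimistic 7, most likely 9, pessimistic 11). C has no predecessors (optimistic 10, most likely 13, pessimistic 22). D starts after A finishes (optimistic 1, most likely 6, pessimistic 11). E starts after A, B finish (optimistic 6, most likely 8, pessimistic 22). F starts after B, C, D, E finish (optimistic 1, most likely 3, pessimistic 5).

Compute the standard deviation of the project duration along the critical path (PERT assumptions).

3.06 days

te_A = (12 + 4·13 + 20)/6 = 84/6 = 14; σ²_A = ((20−12)/6)² = 1.778
te_B = (7 + 4·9 + 11)/6 = 54/6 = 9; σ²_B = ((11−7)/6)² = 0.444
te_C = (10 + 4·13 + 22)/6 = 84/6 = 14; σ²_C = ((22−10)/6)² = 4.000
te_D = (1 + 4·6 + 11)/6 = 36/6 = 6; σ²_D = ((11−1)/6)² = 2.778
te_E = (6 + 4·8 + 22)/6 = 60/6 = 10; σ²_E = ((22−6)/6)² = 7.111
te_F = (1 + 4·3 + 5)/6 = 18/6 = 3; σ²_F = ((5−1)/6)² = 0.444

Forward pass:
ES_A = 0; EF_A = 14
ES_B = 0; EF_B = 9
ES_C = 0; EF_C = 14
ES_D = 14; EF_D = 14+6 = 20
ES_E = max(EF_A=14, EF_B=9) = 14; EF_E = 14+10 = 24
ES_F = max(EF_B=9, EF_C=14, EF_D=20, EF_E=24) = 24; EF_F = 24+3 = 27
Expected project duration μ = 27 days. Critical path: A → E → F.

Variance along critical path = 1.778 + 7.111 + 0.444 = 9.333
σ = √9.333 = 3.055 days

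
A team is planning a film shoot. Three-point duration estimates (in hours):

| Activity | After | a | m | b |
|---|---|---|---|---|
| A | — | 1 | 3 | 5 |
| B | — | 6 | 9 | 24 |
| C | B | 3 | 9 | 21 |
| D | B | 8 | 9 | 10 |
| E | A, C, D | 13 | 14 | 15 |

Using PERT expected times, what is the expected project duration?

35 hours

te_A = (1 + 4·3 + 5)/6 = 18/6 = 3
te_B = (6 + 4·9 + 24)/6 = 66/6 = 11
te_C = (3 + 4·9 + 21)/6 = 60/6 = 10
te_D = (8 + 4·9 + 10)/6 = 54/6 = 9
te_E = (13 + 4·14 + 15)/6 = 84/6 = 14

Forward pass:
ES_A = 0; EF_A = 3
ES_B = 0; EF_B = 11
ES_C = 11; EF_C = 11+10 = 21
ES_D = 11; EF_D = 11+9 = 20
ES_E = max(EF_A=3, EF_C=21, EF_D=20) = 21; EF_E = 21+14 = 35
Expected project duration μ = 35 hours. Critical path: B → C → E.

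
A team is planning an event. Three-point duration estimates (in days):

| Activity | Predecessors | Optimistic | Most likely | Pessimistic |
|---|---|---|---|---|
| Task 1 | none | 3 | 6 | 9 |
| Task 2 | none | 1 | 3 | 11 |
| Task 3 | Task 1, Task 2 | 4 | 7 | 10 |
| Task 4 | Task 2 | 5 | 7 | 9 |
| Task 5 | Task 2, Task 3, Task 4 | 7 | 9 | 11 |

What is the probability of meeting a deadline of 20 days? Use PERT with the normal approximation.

0.100

te_Task 1 = (3 + 4·6 + 9)/6 = 36/6 = 6; σ²_Task 1 = ((9−3)/6)² = 1.000
te_Task 2 = (1 + 4·3 + 11)/6 = 24/6 = 4; σ²_Task 2 = ((11−1)/6)² = 2.778
te_Task 3 = (4 + 4·7 + 10)/6 = 42/6 = 7; σ²_Task 3 = ((10−4)/6)² = 1.000
te_Task 4 = (5 + 4·7 + 9)/6 = 42/6 = 7; σ²_Task 4 = ((9−5)/6)² = 0.444
te_Task 5 = (7 + 4·9 + 11)/6 = 54/6 = 9; σ²_Task 5 = ((11−7)/6)² = 0.444

Forward pass:
ES_Task 1 = 0; EF_Task 1 = 6
ES_Task 2 = 0; EF_Task 2 = 4
ES_Task 3 = max(EF_Task 1=6, EF_Task 2=4) = 6; EF_Task 3 = 6+7 = 13
ES_Task 4 = 4; EF_Task 4 = 4+7 = 11
ES_Task 5 = max(EF_Task 2=4, EF_Task 3=13, EF_Task 4=11) = 13; EF_Task 5 = 13+9 = 22
Expected project duration μ = 22 days. Critical path: Task 1 → Task 3 → Task 5.

Variance along critical path = 1.000 + 1.000 + 0.444 = 2.444; σ = √2.444 = 1.563 days.
Z = (20 − 22) / 1.563 = -1.279
P(T ≤ 20) = Φ(-1.279) ≈ 0.100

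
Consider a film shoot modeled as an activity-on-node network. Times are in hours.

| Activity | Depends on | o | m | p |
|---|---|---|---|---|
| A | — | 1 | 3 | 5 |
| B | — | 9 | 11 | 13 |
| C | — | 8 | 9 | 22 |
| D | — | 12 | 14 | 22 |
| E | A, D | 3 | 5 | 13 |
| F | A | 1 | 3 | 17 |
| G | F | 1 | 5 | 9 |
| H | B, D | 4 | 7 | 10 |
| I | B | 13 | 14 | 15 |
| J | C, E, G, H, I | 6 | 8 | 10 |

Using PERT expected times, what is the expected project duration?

33 hours

te_A = (1 + 4·3 + 5)/6 = 18/6 = 3
te_B = (9 + 4·11 + 13)/6 = 66/6 = 11
te_C = (8 + 4·9 + 22)/6 = 66/6 = 11
te_D = (12 + 4·14 + 22)/6 = 90/6 = 15
te_E = (3 + 4·5 + 13)/6 = 36/6 = 6
te_F = (1 + 4·3 + 17)/6 = 30/6 = 5
te_G = (1 + 4·5 + 9)/6 = 30/6 = 5
te_H = (4 + 4·7 + 10)/6 = 42/6 = 7
te_I = (13 + 4·14 + 15)/6 = 84/6 = 14
te_J = (6 + 4·8 + 10)/6 = 48/6 = 8

Forward pass:
ES_A = 0; EF_A = 3
ES_B = 0; EF_B = 11
ES_C = 0; EF_C = 11
ES_D = 0; EF_D = 15
ES_E = max(EF_A=3, EF_D=15) = 15; EF_E = 15+6 = 21
ES_F = 3; EF_F = 3+5 = 8
ES_G = 8; EF_G = 8+5 = 13
ES_H = max(EF_B=11, EF_D=15) = 15; EF_H = 15+7 = 22
ES_I = 11; EF_I = 11+14 = 25
ES_J = max(EF_C=11, EF_E=21, EF_G=13, EF_H=22, EF_I=25) = 25; EF_J = 25+8 = 33
Expected project duration μ = 33 hours. Critical path: B → I → J.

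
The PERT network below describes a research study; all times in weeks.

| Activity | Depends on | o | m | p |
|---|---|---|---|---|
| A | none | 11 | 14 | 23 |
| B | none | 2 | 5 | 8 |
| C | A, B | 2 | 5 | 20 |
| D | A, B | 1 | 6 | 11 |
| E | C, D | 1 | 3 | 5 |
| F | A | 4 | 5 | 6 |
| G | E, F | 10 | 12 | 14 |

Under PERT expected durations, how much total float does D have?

1 weeks

te_A = (11 + 4·14 + 23)/6 = 90/6 = 15
te_B = (2 + 4·5 + 8)/6 = 30/6 = 5
te_C = (2 + 4·5 + 20)/6 = 42/6 = 7
te_D = (1 + 4·6 + 11)/6 = 36/6 = 6
te_E = (1 + 4·3 + 5)/6 = 18/6 = 3
te_F = (4 + 4·5 + 6)/6 = 30/6 = 5
te_G = (10 + 4·12 + 14)/6 = 72/6 = 12

Forward pass:
ES_A = 0; EF_A = 15
ES_B = 0; EF_B = 5
ES_C = max(EF_A=15, EF_B=5) = 15; EF_C = 15+7 = 22
ES_D = max(EF_A=15, EF_B=5) = 15; EF_D = 15+6 = 21
ES_E = max(EF_C=22, EF_D=21) = 22; EF_E = 22+3 = 25
ES_F = 15; EF_F = 15+5 = 20
ES_G = max(EF_E=25, EF_F=20) = 25; EF_G = 25+12 = 37
Expected project duration μ = 37 weeks. Critical path: A → C → E → G.

Backward pass:
LF_G = 37; LS_G = 37−12 = 25
LF_F = LS_G = 25; LS_F = 25−5 = 20
LF_E = LS_G = 25; LS_E = 25−3 = 22
LF_D = LS_E = 22; LS_D = 22−6 = 16
LF_C = LS_E = 22; LS_C = 22−7 = 15
LF_B = min(LS_C=15, LS_D=16) = 15; LS_B = 15−5 = 10
LF_A = min(LS_C=15, LS_D=16, LS_F=20) = 15; LS_A = 15−15 = 0
Slack_D = LS_D − ES_D = 16 − 15 = 1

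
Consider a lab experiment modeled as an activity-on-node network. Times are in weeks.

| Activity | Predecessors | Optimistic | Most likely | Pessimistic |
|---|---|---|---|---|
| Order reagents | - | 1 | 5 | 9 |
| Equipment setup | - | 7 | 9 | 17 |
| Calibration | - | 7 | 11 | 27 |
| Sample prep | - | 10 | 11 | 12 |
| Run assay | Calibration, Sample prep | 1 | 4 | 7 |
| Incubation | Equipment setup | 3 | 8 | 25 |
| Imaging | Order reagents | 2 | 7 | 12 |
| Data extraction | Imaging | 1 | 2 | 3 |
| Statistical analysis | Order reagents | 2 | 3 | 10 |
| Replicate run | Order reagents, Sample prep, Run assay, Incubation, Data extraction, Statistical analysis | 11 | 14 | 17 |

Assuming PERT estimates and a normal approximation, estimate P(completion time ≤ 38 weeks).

0.832

te_Order reagents = (1 + 4·5 + 9)/6 = 30/6 = 5; σ²_Order reagents = ((9−1)/6)² = 1.778
te_Equipment setup = (7 + 4·9 + 17)/6 = 60/6 = 10; σ²_Equipment setup = ((17−7)/6)² = 2.778
te_Calibration = (7 + 4·11 + 27)/6 = 78/6 = 13; σ²_Calibration = ((27−7)/6)² = 11.111
te_Sample prep = (10 + 4·11 + 12)/6 = 66/6 = 11; σ²_Sample prep = ((12−10)/6)² = 0.111
te_Run assay = (1 + 4·4 + 7)/6 = 24/6 = 4; σ²_Run assay = ((7−1)/6)² = 1.000
te_Incubation = (3 + 4·8 + 25)/6 = 60/6 = 10; σ²_Incubation = ((25−3)/6)² = 13.444
te_Imaging = (2 + 4·7 + 12)/6 = 42/6 = 7; σ²_Imaging = ((12−2)/6)² = 2.778
te_Data extraction = (1 + 4·2 + 3)/6 = 12/6 = 2; σ²_Data extraction = ((3−1)/6)² = 0.111
te_Statistical analysis = (2 + 4·3 + 10)/6 = 24/6 = 4; σ²_Statistical analysis = ((10−2)/6)² = 1.778
te_Replicate run = (11 + 4·14 + 17)/6 = 84/6 = 14; σ²_Replicate run = ((17−11)/6)² = 1.000

Forward pass:
ES_Order reagents = 0; EF_Order reagents = 5
ES_Equipment setup = 0; EF_Equipment setup = 10
ES_Calibration = 0; EF_Calibration = 13
ES_Sample prep = 0; EF_Sample prep = 11
ES_Run assay = max(EF_Calibration=13, EF_Sample prep=11) = 13; EF_Run assay = 13+4 = 17
ES_Incubation = 10; EF_Incubation = 10+10 = 20
ES_Imaging = 5; EF_Imaging = 5+7 = 12
ES_Data extraction = 12; EF_Data extraction = 12+2 = 14
ES_Statistical analysis = 5; EF_Statistical analysis = 5+4 = 9
ES_Replicate run = max(EF_Order reagents=5, EF_Sample prep=11, EF_Run assay=17, EF_Incubation=20, EF_Data extraction=14, EF_Statistical analysis=9) = 20; EF_Replicate run = 20+14 = 34
Expected project duration μ = 34 weeks. Critical path: Equipment setup → Incubation → Replicate run.

Variance along critical path = 2.778 + 13.444 + 1.000 = 17.222; σ = √17.222 = 4.150 weeks.
Z = (38 − 34) / 4.150 = 0.964
P(T ≤ 38) = Φ(0.964) ≈ 0.832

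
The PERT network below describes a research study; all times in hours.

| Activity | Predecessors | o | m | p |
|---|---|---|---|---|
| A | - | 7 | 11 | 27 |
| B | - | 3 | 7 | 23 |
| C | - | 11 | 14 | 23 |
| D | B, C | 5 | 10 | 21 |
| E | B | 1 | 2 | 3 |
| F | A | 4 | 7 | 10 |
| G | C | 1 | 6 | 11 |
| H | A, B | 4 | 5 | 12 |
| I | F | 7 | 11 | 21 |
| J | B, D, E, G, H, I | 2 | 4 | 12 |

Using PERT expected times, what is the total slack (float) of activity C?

6 hours

te_A = (7 + 4·11 + 27)/6 = 78/6 = 13
te_B = (3 + 4·7 + 23)/6 = 54/6 = 9
te_C = (11 + 4·14 + 23)/6 = 90/6 = 15
te_D = (5 + 4·10 + 21)/6 = 66/6 = 11
te_E = (1 + 4·2 + 3)/6 = 12/6 = 2
te_F = (4 + 4·7 + 10)/6 = 42/6 = 7
te_G = (1 + 4·6 + 11)/6 = 36/6 = 6
te_H = (4 + 4·5 + 12)/6 = 36/6 = 6
te_I = (7 + 4·11 + 21)/6 = 72/6 = 12
te_J = (2 + 4·4 + 12)/6 = 30/6 = 5

Forward pass:
ES_A = 0; EF_A = 13
ES_B = 0; EF_B = 9
ES_C = 0; EF_C = 15
ES_D = max(EF_B=9, EF_C=15) = 15; EF_D = 15+11 = 26
ES_E = 9; EF_E = 9+2 = 11
ES_F = 13; EF_F = 13+7 = 20
ES_G = 15; EF_G = 15+6 = 21
ES_H = max(EF_A=13, EF_B=9) = 13; EF_H = 13+6 = 19
ES_I = 20; EF_I = 20+12 = 32
ES_J = max(EF_B=9, EF_D=26, EF_E=11, EF_G=21, EF_H=19, EF_I=32) = 32; EF_J = 32+5 = 37
Expected project duration μ = 37 hours. Critical path: A → F → I → J.

Backward pass:
LF_J = 37; LS_J = 37−5 = 32
LF_I = LS_J = 32; LS_I = 32−12 = 20
LF_H = LS_J = 32; LS_H = 32−6 = 26
LF_G = LS_J = 32; LS_G = 32−6 = 26
LF_F = LS_I = 20; LS_F = 20−7 = 13
LF_E = LS_J = 32; LS_E = 32−2 = 30
LF_D = LS_J = 32; LS_D = 32−11 = 21
LF_C = min(LS_D=21, LS_G=26) = 21; LS_C = 21−15 = 6
LF_B = min(LS_D=21, LS_E=30, LS_H=26, LS_J=32) = 21; LS_B = 21−9 = 12
LF_A = min(LS_F=13, LS_H=26) = 13; LS_A = 13−13 = 0
Slack_C = LS_C − ES_C = 6 − 0 = 6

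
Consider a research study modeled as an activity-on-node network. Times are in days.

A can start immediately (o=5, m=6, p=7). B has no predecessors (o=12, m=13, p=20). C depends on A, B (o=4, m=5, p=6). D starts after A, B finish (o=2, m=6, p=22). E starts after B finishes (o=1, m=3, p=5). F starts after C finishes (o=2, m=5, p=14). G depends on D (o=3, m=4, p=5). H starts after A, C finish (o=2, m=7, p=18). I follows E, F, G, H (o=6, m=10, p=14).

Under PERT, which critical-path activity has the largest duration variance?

H

te_A = (5 + 4·6 + 7)/6 = 36/6 = 6; σ²_A = ((7−5)/6)² = 0.111
te_B = (12 + 4·13 + 20)/6 = 84/6 = 14; σ²_B = ((20−12)/6)² = 1.778
te_C = (4 + 4·5 + 6)/6 = 30/6 = 5; σ²_C = ((6−4)/6)² = 0.111
te_D = (2 + 4·6 + 22)/6 = 48/6 = 8; σ²_D = ((22−2)/6)² = 11.111
te_E = (1 + 4·3 + 5)/6 = 18/6 = 3; σ²_E = ((5−1)/6)² = 0.444
te_F = (2 + 4·5 + 14)/6 = 36/6 = 6; σ²_F = ((14−2)/6)² = 4.000
te_G = (3 + 4·4 + 5)/6 = 24/6 = 4; σ²_G = ((5−3)/6)² = 0.111
te_H = (2 + 4·7 + 18)/6 = 48/6 = 8; σ²_H = ((18−2)/6)² = 7.111
te_I = (6 + 4·10 + 14)/6 = 60/6 = 10; σ²_I = ((14−6)/6)² = 1.778

Forward pass:
ES_A = 0; EF_A = 6
ES_B = 0; EF_B = 14
ES_C = max(EF_A=6, EF_B=14) = 14; EF_C = 14+5 = 19
ES_D = max(EF_A=6, EF_B=14) = 14; EF_D = 14+8 = 22
ES_E = 14; EF_E = 14+3 = 17
ES_F = 19; EF_F = 19+6 = 25
ES_G = 22; EF_G = 22+4 = 26
ES_H = max(EF_A=6, EF_C=19) = 19; EF_H = 19+8 = 27
ES_I = max(EF_E=17, EF_F=25, EF_G=26, EF_H=27) = 27; EF_I = 27+10 = 37
Expected project duration μ = 37 days. Critical path: B → C → H → I.

Variances on critical path: σ²_B=1.778, σ²_C=0.111, σ²_H=7.111, σ²_I=1.778.
Largest is σ²_H = 7.111.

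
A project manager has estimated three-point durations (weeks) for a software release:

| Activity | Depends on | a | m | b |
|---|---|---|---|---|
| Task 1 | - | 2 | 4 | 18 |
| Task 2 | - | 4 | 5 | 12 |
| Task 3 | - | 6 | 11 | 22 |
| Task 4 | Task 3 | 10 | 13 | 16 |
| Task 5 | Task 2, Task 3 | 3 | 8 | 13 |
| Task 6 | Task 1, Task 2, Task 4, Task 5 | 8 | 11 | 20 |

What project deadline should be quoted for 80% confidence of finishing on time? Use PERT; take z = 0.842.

39.9 weeks

te_Task 1 = (2 + 4·4 + 18)/6 = 36/6 = 6; σ²_Task 1 = ((18−2)/6)² = 7.111
te_Task 2 = (4 + 4·5 + 12)/6 = 36/6 = 6; σ²_Task 2 = ((12−4)/6)² = 1.778
te_Task 3 = (6 + 4·11 + 22)/6 = 72/6 = 12; σ²_Task 3 = ((22−6)/6)² = 7.111
te_Task 4 = (10 + 4·13 + 16)/6 = 78/6 = 13; σ²_Task 4 = ((16−10)/6)² = 1.000
te_Task 5 = (3 + 4·8 + 13)/6 = 48/6 = 8; σ²_Task 5 = ((13−3)/6)² = 2.778
te_Task 6 = (8 + 4·11 + 20)/6 = 72/6 = 12; σ²_Task 6 = ((20−8)/6)² = 4.000

Forward pass:
ES_Task 1 = 0; EF_Task 1 = 6
ES_Task 2 = 0; EF_Task 2 = 6
ES_Task 3 = 0; EF_Task 3 = 12
ES_Task 4 = 12; EF_Task 4 = 12+13 = 25
ES_Task 5 = max(EF_Task 2=6, EF_Task 3=12) = 12; EF_Task 5 = 12+8 = 20
ES_Task 6 = max(EF_Task 1=6, EF_Task 2=6, EF_Task 4=25, EF_Task 5=20) = 25; EF_Task 6 = 25+12 = 37
Expected project duration μ = 37 weeks. Critical path: Task 3 → Task 4 → Task 6.

Variance along critical path = 7.111 + 1.000 + 4.000 = 12.111; σ = 3.480 weeks.
D = μ + z·σ = 37 + 0.842·3.480 = 39.9 weeks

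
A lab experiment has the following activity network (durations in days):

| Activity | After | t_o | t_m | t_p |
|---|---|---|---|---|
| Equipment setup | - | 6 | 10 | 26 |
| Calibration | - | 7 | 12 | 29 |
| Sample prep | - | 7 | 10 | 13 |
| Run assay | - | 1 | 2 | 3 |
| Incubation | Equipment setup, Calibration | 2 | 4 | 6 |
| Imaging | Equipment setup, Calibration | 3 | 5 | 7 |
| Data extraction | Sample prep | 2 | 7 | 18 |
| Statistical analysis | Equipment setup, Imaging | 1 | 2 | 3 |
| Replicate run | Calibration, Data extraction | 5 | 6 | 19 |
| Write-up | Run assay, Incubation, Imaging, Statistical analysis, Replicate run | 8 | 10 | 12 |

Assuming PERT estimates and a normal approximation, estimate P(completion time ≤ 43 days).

te_Equipment setup = (6 + 4·10 + 26)/6 = 72/6 = 12; σ²_Equipment setup = ((26−6)/6)² = 11.111
te_Calibration = (7 + 4·12 + 29)/6 = 84/6 = 14; σ²_Calibration = ((29−7)/6)² = 13.444
te_Sample prep = (7 + 4·10 + 13)/6 = 60/6 = 10; σ²_Sample prep = ((13−7)/6)² = 1.000
te_Run assay = (1 + 4·2 + 3)/6 = 12/6 = 2; σ²_Run assay = ((3−1)/6)² = 0.111
te_Incubation = (2 + 4·4 + 6)/6 = 24/6 = 4; σ²_Incubation = ((6−2)/6)² = 0.444
te_Imaging = (3 + 4·5 + 7)/6 = 30/6 = 5; σ²_Imaging = ((7−3)/6)² = 0.444
te_Data extraction = (2 + 4·7 + 18)/6 = 48/6 = 8; σ²_Data extraction = ((18−2)/6)² = 7.111
te_Statistical analysis = (1 + 4·2 + 3)/6 = 12/6 = 2; σ²_Statistical analysis = ((3−1)/6)² = 0.111
te_Replicate run = (5 + 4·6 + 19)/6 = 48/6 = 8; σ²_Replicate run = ((19−5)/6)² = 5.444
te_Write-up = (8 + 4·10 + 12)/6 = 60/6 = 10; σ²_Write-up = ((12−8)/6)² = 0.444

Forward pass:
ES_Equipment setup = 0; EF_Equipment setup = 12
ES_Calibration = 0; EF_Calibration = 14
ES_Sample prep = 0; EF_Sample prep = 10
ES_Run assay = 0; EF_Run assay = 2
ES_Incubation = max(EF_Equipment setup=12, EF_Calibration=14) = 14; EF_Incubation = 14+4 = 18
ES_Imaging = max(EF_Equipment setup=12, EF_Calibration=14) = 14; EF_Imaging = 14+5 = 19
ES_Data extraction = 10; EF_Data extraction = 10+8 = 18
ES_Statistical analysis = max(EF_Equipment setup=12, EF_Imaging=19) = 19; EF_Statistical analysis = 19+2 = 21
ES_Replicate run = max(EF_Calibration=14, EF_Data extraction=18) = 18; EF_Replicate run = 18+8 = 26
ES_Write-up = max(EF_Run assay=2, EF_Incubation=18, EF_Imaging=19, EF_Statistical analysis=21, EF_Replicate run=26) = 26; EF_Write-up = 26+10 = 36
Expected project duration μ = 36 days. Critical path: Sample prep → Data extraction → Replicate run → Write-up.

Variance along critical path = 1.000 + 7.111 + 5.444 + 0.444 = 14.000; σ = √14.000 = 3.742 days.
Z = (43 − 36) / 3.742 = 1.871
P(T ≤ 43) = Φ(1.871) ≈ 0.969

0.969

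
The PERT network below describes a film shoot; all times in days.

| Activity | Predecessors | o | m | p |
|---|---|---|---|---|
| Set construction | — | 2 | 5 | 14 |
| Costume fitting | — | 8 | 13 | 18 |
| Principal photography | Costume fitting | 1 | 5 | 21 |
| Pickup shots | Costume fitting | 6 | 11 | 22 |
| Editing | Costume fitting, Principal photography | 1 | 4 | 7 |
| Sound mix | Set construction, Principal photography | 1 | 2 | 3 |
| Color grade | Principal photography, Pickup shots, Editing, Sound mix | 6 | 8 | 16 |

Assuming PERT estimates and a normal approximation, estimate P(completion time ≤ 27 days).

te_Set construction = (2 + 4·5 + 14)/6 = 36/6 = 6; σ²_Set construction = ((14−2)/6)² = 4.000
te_Costume fitting = (8 + 4·13 + 18)/6 = 78/6 = 13; σ²_Costume fitting = ((18−8)/6)² = 2.778
te_Principal photography = (1 + 4·5 + 21)/6 = 42/6 = 7; σ²_Principal photography = ((21−1)/6)² = 11.111
te_Pickup shots = (6 + 4·11 + 22)/6 = 72/6 = 12; σ²_Pickup shots = ((22−6)/6)² = 7.111
te_Editing = (1 + 4·4 + 7)/6 = 24/6 = 4; σ²_Editing = ((7−1)/6)² = 1.000
te_Sound mix = (1 + 4·2 + 3)/6 = 12/6 = 2; σ²_Sound mix = ((3−1)/6)² = 0.111
te_Color grade = (6 + 4·8 + 16)/6 = 54/6 = 9; σ²_Color grade = ((16−6)/6)² = 2.778

Forward pass:
ES_Set construction = 0; EF_Set construction = 6
ES_Costume fitting = 0; EF_Costume fitting = 13
ES_Principal photography = 13; EF_Principal photography = 13+7 = 20
ES_Pickup shots = 13; EF_Pickup shots = 13+12 = 25
ES_Editing = max(EF_Costume fitting=13, EF_Principal photography=20) = 20; EF_Editing = 20+4 = 24
ES_Sound mix = max(EF_Set construction=6, EF_Principal photography=20) = 20; EF_Sound mix = 20+2 = 22
ES_Color grade = max(EF_Principal photography=20, EF_Pickup shots=25, EF_Editing=24, EF_Sound mix=22) = 25; EF_Color grade = 25+9 = 34
Expected project duration μ = 34 days. Critical path: Costume fitting → Pickup shots → Color grade.

Variance along critical path = 2.778 + 7.111 + 2.778 = 12.667; σ = √12.667 = 3.559 days.
Z = (27 − 34) / 3.559 = -1.967
P(T ≤ 27) = Φ(-1.967) ≈ 0.025

0.025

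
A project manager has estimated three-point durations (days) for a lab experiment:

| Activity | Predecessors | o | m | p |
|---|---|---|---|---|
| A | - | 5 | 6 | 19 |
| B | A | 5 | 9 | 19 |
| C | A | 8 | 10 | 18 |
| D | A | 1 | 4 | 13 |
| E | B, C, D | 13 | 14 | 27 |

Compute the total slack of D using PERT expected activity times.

6 days

te_A = (5 + 4·6 + 19)/6 = 48/6 = 8
te_B = (5 + 4·9 + 19)/6 = 60/6 = 10
te_C = (8 + 4·10 + 18)/6 = 66/6 = 11
te_D = (1 + 4·4 + 13)/6 = 30/6 = 5
te_E = (13 + 4·14 + 27)/6 = 96/6 = 16

Forward pass:
ES_A = 0; EF_A = 8
ES_B = 8; EF_B = 8+10 = 18
ES_C = 8; EF_C = 8+11 = 19
ES_D = 8; EF_D = 8+5 = 13
ES_E = max(EF_B=18, EF_C=19, EF_D=13) = 19; EF_E = 19+16 = 35
Expected project duration μ = 35 days. Critical path: A → C → E.

Backward pass:
LF_E = 35; LS_E = 35−16 = 19
LF_D = LS_E = 19; LS_D = 19−5 = 14
LF_C = LS_E = 19; LS_C = 19−11 = 8
LF_B = LS_E = 19; LS_B = 19−10 = 9
LF_A = min(LS_B=9, LS_C=8, LS_D=14) = 8; LS_A = 8−8 = 0
Slack_D = LS_D − ES_D = 14 − 8 = 6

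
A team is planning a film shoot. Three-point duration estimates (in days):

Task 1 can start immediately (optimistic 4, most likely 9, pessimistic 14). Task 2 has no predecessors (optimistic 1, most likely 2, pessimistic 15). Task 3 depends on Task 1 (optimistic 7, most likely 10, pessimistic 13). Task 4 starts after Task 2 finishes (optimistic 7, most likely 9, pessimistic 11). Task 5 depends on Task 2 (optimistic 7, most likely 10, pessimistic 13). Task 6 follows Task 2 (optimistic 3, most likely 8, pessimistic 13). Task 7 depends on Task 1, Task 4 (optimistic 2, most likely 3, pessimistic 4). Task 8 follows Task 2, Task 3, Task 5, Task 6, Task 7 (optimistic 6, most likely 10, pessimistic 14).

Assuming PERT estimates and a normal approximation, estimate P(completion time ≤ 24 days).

0.017

te_Task 1 = (4 + 4·9 + 14)/6 = 54/6 = 9; σ²_Task 1 = ((14−4)/6)² = 2.778
te_Task 2 = (1 + 4·2 + 15)/6 = 24/6 = 4; σ²_Task 2 = ((15−1)/6)² = 5.444
te_Task 3 = (7 + 4·10 + 13)/6 = 60/6 = 10; σ²_Task 3 = ((13−7)/6)² = 1.000
te_Task 4 = (7 + 4·9 + 11)/6 = 54/6 = 9; σ²_Task 4 = ((11−7)/6)² = 0.444
te_Task 5 = (7 + 4·10 + 13)/6 = 60/6 = 10; σ²_Task 5 = ((13−7)/6)² = 1.000
te_Task 6 = (3 + 4·8 + 13)/6 = 48/6 = 8; σ²_Task 6 = ((13−3)/6)² = 2.778
te_Task 7 = (2 + 4·3 + 4)/6 = 18/6 = 3; σ²_Task 7 = ((4−2)/6)² = 0.111
te_Task 8 = (6 + 4·10 + 14)/6 = 60/6 = 10; σ²_Task 8 = ((14−6)/6)² = 1.778

Forward pass:
ES_Task 1 = 0; EF_Task 1 = 9
ES_Task 2 = 0; EF_Task 2 = 4
ES_Task 3 = 9; EF_Task 3 = 9+10 = 19
ES_Task 4 = 4; EF_Task 4 = 4+9 = 13
ES_Task 5 = 4; EF_Task 5 = 4+10 = 14
ES_Task 6 = 4; EF_Task 6 = 4+8 = 12
ES_Task 7 = max(EF_Task 1=9, EF_Task 4=13) = 13; EF_Task 7 = 13+3 = 16
ES_Task 8 = max(EF_Task 2=4, EF_Task 3=19, EF_Task 5=14, EF_Task 6=12, EF_Task 7=16) = 19; EF_Task 8 = 19+10 = 29
Expected project duration μ = 29 days. Critical path: Task 1 → Task 3 → Task 8.

Variance along critical path = 2.778 + 1.000 + 1.778 = 5.556; σ = √5.556 = 2.357 days.
Z = (24 − 29) / 2.357 = -2.121
P(T ≤ 24) = Φ(-2.121) ≈ 0.017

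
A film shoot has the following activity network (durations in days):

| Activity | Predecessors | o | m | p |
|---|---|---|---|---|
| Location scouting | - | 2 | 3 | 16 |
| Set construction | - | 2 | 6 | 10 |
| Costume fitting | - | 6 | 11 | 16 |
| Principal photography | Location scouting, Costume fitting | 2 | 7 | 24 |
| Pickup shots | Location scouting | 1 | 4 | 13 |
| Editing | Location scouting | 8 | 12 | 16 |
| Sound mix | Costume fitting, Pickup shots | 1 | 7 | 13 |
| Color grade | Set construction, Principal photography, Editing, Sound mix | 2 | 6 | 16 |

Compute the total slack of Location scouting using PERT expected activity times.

3 days

te_Location scouting = (2 + 4·3 + 16)/6 = 30/6 = 5
te_Set construction = (2 + 4·6 + 10)/6 = 36/6 = 6
te_Costume fitting = (6 + 4·11 + 16)/6 = 66/6 = 11
te_Principal photography = (2 + 4·7 + 24)/6 = 54/6 = 9
te_Pickup shots = (1 + 4·4 + 13)/6 = 30/6 = 5
te_Editing = (8 + 4·12 + 16)/6 = 72/6 = 12
te_Sound mix = (1 + 4·7 + 13)/6 = 42/6 = 7
te_Color grade = (2 + 4·6 + 16)/6 = 42/6 = 7

Forward pass:
ES_Location scouting = 0; EF_Location scouting = 5
ES_Set construction = 0; EF_Set construction = 6
ES_Costume fitting = 0; EF_Costume fitting = 11
ES_Principal photography = max(EF_Location scouting=5, EF_Costume fitting=11) = 11; EF_Principal photography = 11+9 = 20
ES_Pickup shots = 5; EF_Pickup shots = 5+5 = 10
ES_Editing = 5; EF_Editing = 5+12 = 17
ES_Sound mix = max(EF_Costume fitting=11, EF_Pickup shots=10) = 11; EF_Sound mix = 11+7 = 18
ES_Color grade = max(EF_Set construction=6, EF_Principal photography=20, EF_Editing=17, EF_Sound mix=18) = 20; EF_Color grade = 20+7 = 27
Expected project duration μ = 27 days. Critical path: Costume fitting → Principal photography → Color grade.

Backward pass:
LF_Color grade = 27; LS_Color grade = 27−7 = 20
LF_Sound mix = LS_Color grade = 20; LS_Sound mix = 20−7 = 13
LF_Editing = LS_Color grade = 20; LS_Editing = 20−12 = 8
LF_Pickup shots = LS_Sound mix = 13; LS_Pickup shots = 13−5 = 8
LF_Principal photography = LS_Color grade = 20; LS_Principal photography = 20−9 = 11
LF_Costume fitting = min(LS_Principal photography=11, LS_Sound mix=13) = 11; LS_Costume fitting = 11−11 = 0
LF_Set construction = LS_Color grade = 20; LS_Set construction = 20−6 = 14
LF_Location scouting = min(LS_Principal photography=11, LS_Pickup shots=8, LS_Editing=8) = 8; LS_Location scouting = 8−5 = 3
Slack_Location scouting = LS_Location scouting − ES_Location scouting = 3 − 0 = 3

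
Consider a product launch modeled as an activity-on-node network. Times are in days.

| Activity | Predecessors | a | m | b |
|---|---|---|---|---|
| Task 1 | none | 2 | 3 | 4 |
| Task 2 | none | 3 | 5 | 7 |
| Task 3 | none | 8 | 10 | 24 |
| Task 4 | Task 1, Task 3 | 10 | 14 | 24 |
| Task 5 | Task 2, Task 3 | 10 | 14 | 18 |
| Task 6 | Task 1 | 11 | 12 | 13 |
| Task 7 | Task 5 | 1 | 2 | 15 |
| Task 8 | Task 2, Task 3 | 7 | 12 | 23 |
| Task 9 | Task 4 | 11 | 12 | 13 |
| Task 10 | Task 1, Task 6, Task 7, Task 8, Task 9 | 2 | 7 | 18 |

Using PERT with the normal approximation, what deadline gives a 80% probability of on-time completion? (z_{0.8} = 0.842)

te_Task 1 = (2 + 4·3 + 4)/6 = 18/6 = 3; σ²_Task 1 = ((4−2)/6)² = 0.111
te_Task 2 = (3 + 4·5 + 7)/6 = 30/6 = 5; σ²_Task 2 = ((7−3)/6)² = 0.444
te_Task 3 = (8 + 4·10 + 24)/6 = 72/6 = 12; σ²_Task 3 = ((24−8)/6)² = 7.111
te_Task 4 = (10 + 4·14 + 24)/6 = 90/6 = 15; σ²_Task 4 = ((24−10)/6)² = 5.444
te_Task 5 = (10 + 4·14 + 18)/6 = 84/6 = 14; σ²_Task 5 = ((18−10)/6)² = 1.778
te_Task 6 = (11 + 4·12 + 13)/6 = 72/6 = 12; σ²_Task 6 = ((13−11)/6)² = 0.111
te_Task 7 = (1 + 4·2 + 15)/6 = 24/6 = 4; σ²_Task 7 = ((15−1)/6)² = 5.444
te_Task 8 = (7 + 4·12 + 23)/6 = 78/6 = 13; σ²_Task 8 = ((23−7)/6)² = 7.111
te_Task 9 = (11 + 4·12 + 13)/6 = 72/6 = 12; σ²_Task 9 = ((13−11)/6)² = 0.111
te_Task 10 = (2 + 4·7 + 18)/6 = 48/6 = 8; σ²_Task 10 = ((18−2)/6)² = 7.111

Forward pass:
ES_Task 1 = 0; EF_Task 1 = 3
ES_Task 2 = 0; EF_Task 2 = 5
ES_Task 3 = 0; EF_Task 3 = 12
ES_Task 4 = max(EF_Task 1=3, EF_Task 3=12) = 12; EF_Task 4 = 12+15 = 27
ES_Task 5 = max(EF_Task 2=5, EF_Task 3=12) = 12; EF_Task 5 = 12+14 = 26
ES_Task 6 = 3; EF_Task 6 = 3+12 = 15
ES_Task 7 = 26; EF_Task 7 = 26+4 = 30
ES_Task 8 = max(EF_Task 2=5, EF_Task 3=12) = 12; EF_Task 8 = 12+13 = 25
ES_Task 9 = 27; EF_Task 9 = 27+12 = 39
ES_Task 10 = max(EF_Task 1=3, EF_Task 6=15, EF_Task 7=30, EF_Task 8=25, EF_Task 9=39) = 39; EF_Task 10 = 39+8 = 47
Expected project duration μ = 47 days. Critical path: Task 3 → Task 4 → Task 9 → Task 10.

Variance along critical path = 7.111 + 5.444 + 0.111 + 7.111 = 19.778; σ = 4.447 days.
D = μ + z·σ = 47 + 0.842·4.447 = 50.7 days

50.7 days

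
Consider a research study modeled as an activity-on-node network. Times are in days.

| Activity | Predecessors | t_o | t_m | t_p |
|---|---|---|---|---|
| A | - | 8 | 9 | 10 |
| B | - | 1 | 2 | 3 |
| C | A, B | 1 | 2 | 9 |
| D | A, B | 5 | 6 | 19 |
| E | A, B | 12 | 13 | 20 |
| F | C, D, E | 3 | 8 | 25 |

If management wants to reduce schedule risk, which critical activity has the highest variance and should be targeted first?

te_A = (8 + 4·9 + 10)/6 = 54/6 = 9; σ²_A = ((10−8)/6)² = 0.111
te_B = (1 + 4·2 + 3)/6 = 12/6 = 2; σ²_B = ((3−1)/6)² = 0.111
te_C = (1 + 4·2 + 9)/6 = 18/6 = 3; σ²_C = ((9−1)/6)² = 1.778
te_D = (5 + 4·6 + 19)/6 = 48/6 = 8; σ²_D = ((19−5)/6)² = 5.444
te_E = (12 + 4·13 + 20)/6 = 84/6 = 14; σ²_E = ((20−12)/6)² = 1.778
te_F = (3 + 4·8 + 25)/6 = 60/6 = 10; σ²_F = ((25−3)/6)² = 13.444

Forward pass:
ES_A = 0; EF_A = 9
ES_B = 0; EF_B = 2
ES_C = max(EF_A=9, EF_B=2) = 9; EF_C = 9+3 = 12
ES_D = max(EF_A=9, EF_B=2) = 9; EF_D = 9+8 = 17
ES_E = max(EF_A=9, EF_B=2) = 9; EF_E = 9+14 = 23
ES_F = max(EF_C=12, EF_D=17, EF_E=23) = 23; EF_F = 23+10 = 33
Expected project duration μ = 33 days. Critical path: A → E → F.

Variances on critical path: σ²_A=0.111, σ²_E=1.778, σ²_F=13.444.
Largest is σ²_F = 13.444.

F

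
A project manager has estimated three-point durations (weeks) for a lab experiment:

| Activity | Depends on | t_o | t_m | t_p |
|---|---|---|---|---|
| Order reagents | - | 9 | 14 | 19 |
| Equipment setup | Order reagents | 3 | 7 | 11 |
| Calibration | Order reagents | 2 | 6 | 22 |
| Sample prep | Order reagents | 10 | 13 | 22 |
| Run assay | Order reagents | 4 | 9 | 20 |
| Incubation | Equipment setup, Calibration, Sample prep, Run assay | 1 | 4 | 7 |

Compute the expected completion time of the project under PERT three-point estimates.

te_Order reagents = (9 + 4·14 + 19)/6 = 84/6 = 14
te_Equipment setup = (3 + 4·7 + 11)/6 = 42/6 = 7
te_Calibration = (2 + 4·6 + 22)/6 = 48/6 = 8
te_Sample prep = (10 + 4·13 + 22)/6 = 84/6 = 14
te_Run assay = (4 + 4·9 + 20)/6 = 60/6 = 10
te_Incubation = (1 + 4·4 + 7)/6 = 24/6 = 4

Forward pass:
ES_Order reagents = 0; EF_Order reagents = 14
ES_Equipment setup = 14; EF_Equipment setup = 14+7 = 21
ES_Calibration = 14; EF_Calibration = 14+8 = 22
ES_Sample prep = 14; EF_Sample prep = 14+14 = 28
ES_Run assay = 14; EF_Run assay = 14+10 = 24
ES_Incubation = max(EF_Equipment setup=21, EF_Calibration=22, EF_Sample prep=28, EF_Run assay=24) = 28; EF_Incubation = 28+4 = 32
Expected project duration μ = 32 weeks. Critical path: Order reagents → Sample prep → Incubation.

32 weeks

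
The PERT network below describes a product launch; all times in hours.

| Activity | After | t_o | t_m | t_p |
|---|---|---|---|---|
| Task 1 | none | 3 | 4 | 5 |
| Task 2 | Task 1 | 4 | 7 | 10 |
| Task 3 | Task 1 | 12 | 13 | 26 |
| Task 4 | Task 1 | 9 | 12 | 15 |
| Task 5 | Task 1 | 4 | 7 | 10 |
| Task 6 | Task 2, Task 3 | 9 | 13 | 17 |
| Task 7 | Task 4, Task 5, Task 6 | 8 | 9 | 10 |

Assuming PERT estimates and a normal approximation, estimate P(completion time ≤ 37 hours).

0.071

te_Task 1 = (3 + 4·4 + 5)/6 = 24/6 = 4; σ²_Task 1 = ((5−3)/6)² = 0.111
te_Task 2 = (4 + 4·7 + 10)/6 = 42/6 = 7; σ²_Task 2 = ((10−4)/6)² = 1.000
te_Task 3 = (12 + 4·13 + 26)/6 = 90/6 = 15; σ²_Task 3 = ((26−12)/6)² = 5.444
te_Task 4 = (9 + 4·12 + 15)/6 = 72/6 = 12; σ²_Task 4 = ((15−9)/6)² = 1.000
te_Task 5 = (4 + 4·7 + 10)/6 = 42/6 = 7; σ²_Task 5 = ((10−4)/6)² = 1.000
te_Task 6 = (9 + 4·13 + 17)/6 = 78/6 = 13; σ²_Task 6 = ((17−9)/6)² = 1.778
te_Task 7 = (8 + 4·9 + 10)/6 = 54/6 = 9; σ²_Task 7 = ((10−8)/6)² = 0.111

Forward pass:
ES_Task 1 = 0; EF_Task 1 = 4
ES_Task 2 = 4; EF_Task 2 = 4+7 = 11
ES_Task 3 = 4; EF_Task 3 = 4+15 = 19
ES_Task 4 = 4; EF_Task 4 = 4+12 = 16
ES_Task 5 = 4; EF_Task 5 = 4+7 = 11
ES_Task 6 = max(EF_Task 2=11, EF_Task 3=19) = 19; EF_Task 6 = 19+13 = 32
ES_Task 7 = max(EF_Task 4=16, EF_Task 5=11, EF_Task 6=32) = 32; EF_Task 7 = 32+9 = 41
Expected project duration μ = 41 hours. Critical path: Task 1 → Task 3 → Task 6 → Task 7.

Variance along critical path = 0.111 + 5.444 + 1.778 + 0.111 = 7.444; σ = √7.444 = 2.728 hours.
Z = (37 − 41) / 2.728 = -1.466
P(T ≤ 37) = Φ(-1.466) ≈ 0.071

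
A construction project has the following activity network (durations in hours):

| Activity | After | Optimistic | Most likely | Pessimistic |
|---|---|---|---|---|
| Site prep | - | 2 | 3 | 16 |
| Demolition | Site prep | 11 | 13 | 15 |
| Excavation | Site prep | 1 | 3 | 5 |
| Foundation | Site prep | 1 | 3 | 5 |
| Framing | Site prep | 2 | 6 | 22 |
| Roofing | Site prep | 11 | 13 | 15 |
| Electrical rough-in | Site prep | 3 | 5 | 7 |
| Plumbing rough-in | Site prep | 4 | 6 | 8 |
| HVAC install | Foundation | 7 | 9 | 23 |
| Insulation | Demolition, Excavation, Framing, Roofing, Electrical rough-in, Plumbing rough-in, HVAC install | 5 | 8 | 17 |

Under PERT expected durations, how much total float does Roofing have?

1 hours

te_Site prep = (2 + 4·3 + 16)/6 = 30/6 = 5
te_Demolition = (11 + 4·13 + 15)/6 = 78/6 = 13
te_Excavation = (1 + 4·3 + 5)/6 = 18/6 = 3
te_Foundation = (1 + 4·3 + 5)/6 = 18/6 = 3
te_Framing = (2 + 4·6 + 22)/6 = 48/6 = 8
te_Roofing = (11 + 4·13 + 15)/6 = 78/6 = 13
te_Electrical rough-in = (3 + 4·5 + 7)/6 = 30/6 = 5
te_Plumbing rough-in = (4 + 4·6 + 8)/6 = 36/6 = 6
te_HVAC install = (7 + 4·9 + 23)/6 = 66/6 = 11
te_Insulation = (5 + 4·8 + 17)/6 = 54/6 = 9

Forward pass:
ES_Site prep = 0; EF_Site prep = 5
ES_Demolition = 5; EF_Demolition = 5+13 = 18
ES_Excavation = 5; EF_Excavation = 5+3 = 8
ES_Foundation = 5; EF_Foundation = 5+3 = 8
ES_Framing = 5; EF_Framing = 5+8 = 13
ES_Roofing = 5; EF_Roofing = 5+13 = 18
ES_Electrical rough-in = 5; EF_Electrical rough-in = 5+5 = 10
ES_Plumbing rough-in = 5; EF_Plumbing rough-in = 5+6 = 11
ES_HVAC install = 8; EF_HVAC install = 8+11 = 19
ES_Insulation = max(EF_Demolition=18, EF_Excavation=8, EF_Framing=13, EF_Roofing=18, EF_Electrical rough-in=10, EF_Plumbing rough-in=11, EF_HVAC install=19) = 19; EF_Insulation = 19+9 = 28
Expected project duration μ = 28 hours. Critical path: Site prep → Foundation → HVAC install → Insulation.

Backward pass:
LF_Insulation = 28; LS_Insulation = 28−9 = 19
LF_HVAC install = LS_Insulation = 19; LS_HVAC install = 19−11 = 8
LF_Plumbing rough-in = LS_Insulation = 19; LS_Plumbing rough-in = 19−6 = 13
LF_Electrical rough-in = LS_Insulation = 19; LS_Electrical rough-in = 19−5 = 14
LF_Roofing = LS_Insulation = 19; LS_Roofing = 19−13 = 6
LF_Framing = LS_Insulation = 19; LS_Framing = 19−8 = 11
LF_Foundation = LS_HVAC install = 8; LS_Foundation = 8−3 = 5
LF_Excavation = LS_Insulation = 19; LS_Excavation = 19−3 = 16
LF_Demolition = LS_Insulation = 19; LS_Demolition = 19−13 = 6
LF_Site prep = min(LS_Demolition=6, LS_Excavation=16, LS_Foundation=5, LS_Framing=11, LS_Roofing=6, LS_Electrical rough-in=14, LS_Plumbing rough-in=13) = 5; LS_Site prep = 5−5 = 0
Slack_Roofing = LS_Roofing − ES_Roofing = 6 − 5 = 1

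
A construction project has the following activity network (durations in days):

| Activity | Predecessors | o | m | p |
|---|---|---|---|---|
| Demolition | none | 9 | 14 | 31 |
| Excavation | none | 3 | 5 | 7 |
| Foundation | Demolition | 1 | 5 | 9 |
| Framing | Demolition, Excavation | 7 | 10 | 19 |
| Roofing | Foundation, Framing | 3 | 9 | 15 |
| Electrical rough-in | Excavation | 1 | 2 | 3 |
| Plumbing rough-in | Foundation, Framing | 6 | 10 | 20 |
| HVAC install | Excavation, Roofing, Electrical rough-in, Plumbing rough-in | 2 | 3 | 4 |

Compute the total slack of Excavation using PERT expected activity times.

11 days

te_Demolition = (9 + 4·14 + 31)/6 = 96/6 = 16
te_Excavation = (3 + 4·5 + 7)/6 = 30/6 = 5
te_Foundation = (1 + 4·5 + 9)/6 = 30/6 = 5
te_Framing = (7 + 4·10 + 19)/6 = 66/6 = 11
te_Roofing = (3 + 4·9 + 15)/6 = 54/6 = 9
te_Electrical rough-in = (1 + 4·2 + 3)/6 = 12/6 = 2
te_Plumbing rough-in = (6 + 4·10 + 20)/6 = 66/6 = 11
te_HVAC install = (2 + 4·3 + 4)/6 = 18/6 = 3

Forward pass:
ES_Demolition = 0; EF_Demolition = 16
ES_Excavation = 0; EF_Excavation = 5
ES_Foundation = 16; EF_Foundation = 16+5 = 21
ES_Framing = max(EF_Demolition=16, EF_Excavation=5) = 16; EF_Framing = 16+11 = 27
ES_Roofing = max(EF_Foundation=21, EF_Framing=27) = 27; EF_Roofing = 27+9 = 36
ES_Electrical rough-in = 5; EF_Electrical rough-in = 5+2 = 7
ES_Plumbing rough-in = max(EF_Foundation=21, EF_Framing=27) = 27; EF_Plumbing rough-in = 27+11 = 38
ES_HVAC install = max(EF_Excavation=5, EF_Roofing=36, EF_Electrical rough-in=7, EF_Plumbing rough-in=38) = 38; EF_HVAC install = 38+3 = 41
Expected project duration μ = 41 days. Critical path: Demolition → Framing → Plumbing rough-in → HVAC install.

Backward pass:
LF_HVAC install = 41; LS_HVAC install = 41−3 = 38
LF_Plumbing rough-in = LS_HVAC install = 38; LS_Plumbing rough-in = 38−11 = 27
LF_Electrical rough-in = LS_HVAC install = 38; LS_Electrical rough-in = 38−2 = 36
LF_Roofing = LS_HVAC install = 38; LS_Roofing = 38−9 = 29
LF_Framing = min(LS_Roofing=29, LS_Plumbing rough-in=27) = 27; LS_Framing = 27−11 = 16
LF_Foundation = min(LS_Roofing=29, LS_Plumbing rough-in=27) = 27; LS_Foundation = 27−5 = 22
LF_Excavation = min(LS_Framing=16, LS_Electrical rough-in=36, LS_HVAC install=38) = 16; LS_Excavation = 16−5 = 11
LF_Demolition = min(LS_Foundation=22, LS_Framing=16) = 16; LS_Demolition = 16−16 = 0
Slack_Excavation = LS_Excavation − ES_Excavation = 11 − 0 = 11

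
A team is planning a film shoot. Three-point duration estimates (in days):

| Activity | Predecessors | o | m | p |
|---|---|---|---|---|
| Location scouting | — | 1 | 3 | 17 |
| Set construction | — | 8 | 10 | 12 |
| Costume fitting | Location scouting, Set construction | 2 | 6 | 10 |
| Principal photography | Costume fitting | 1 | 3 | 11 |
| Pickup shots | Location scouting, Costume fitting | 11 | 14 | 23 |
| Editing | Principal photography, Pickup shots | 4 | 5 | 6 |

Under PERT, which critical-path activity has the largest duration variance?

te_Location scouting = (1 + 4·3 + 17)/6 = 30/6 = 5; σ²_Location scouting = ((17−1)/6)² = 7.111
te_Set construction = (8 + 4·10 + 12)/6 = 60/6 = 10; σ²_Set construction = ((12−8)/6)² = 0.444
te_Costume fitting = (2 + 4·6 + 10)/6 = 36/6 = 6; σ²_Costume fitting = ((10−2)/6)² = 1.778
te_Principal photography = (1 + 4·3 + 11)/6 = 24/6 = 4; σ²_Principal photography = ((11−1)/6)² = 2.778
te_Pickup shots = (11 + 4·14 + 23)/6 = 90/6 = 15; σ²_Pickup shots = ((23−11)/6)² = 4.000
te_Editing = (4 + 4·5 + 6)/6 = 30/6 = 5; σ²_Editing = ((6−4)/6)² = 0.111

Forward pass:
ES_Location scouting = 0; EF_Location scouting = 5
ES_Set construction = 0; EF_Set construction = 10
ES_Costume fitting = max(EF_Location scouting=5, EF_Set construction=10) = 10; EF_Costume fitting = 10+6 = 16
ES_Principal photography = 16; EF_Principal photography = 16+4 = 20
ES_Pickup shots = max(EF_Location scouting=5, EF_Costume fitting=16) = 16; EF_Pickup shots = 16+15 = 31
ES_Editing = max(EF_Principal photography=20, EF_Pickup shots=31) = 31; EF_Editing = 31+5 = 36
Expected project duration μ = 36 days. Critical path: Set construction → Costume fitting → Pickup shots → Editing.

Variances on critical path: σ²_Set construction=0.444, σ²_Costume fitting=1.778, σ²_Pickup shots=4.000, σ²_Editing=0.111.
Largest is σ²_Pickup shots = 4.000.

Pickup shots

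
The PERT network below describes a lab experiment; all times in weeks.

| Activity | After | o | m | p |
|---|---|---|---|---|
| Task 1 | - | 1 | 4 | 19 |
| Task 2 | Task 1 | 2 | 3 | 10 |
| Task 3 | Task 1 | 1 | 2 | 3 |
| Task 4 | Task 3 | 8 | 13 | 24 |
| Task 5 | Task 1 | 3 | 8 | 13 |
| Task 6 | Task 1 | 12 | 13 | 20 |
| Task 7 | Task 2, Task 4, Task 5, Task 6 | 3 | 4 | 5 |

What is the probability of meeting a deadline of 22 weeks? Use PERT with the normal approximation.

0.161

te_Task 1 = (1 + 4·4 + 19)/6 = 36/6 = 6; σ²_Task 1 = ((19−1)/6)² = 9.000
te_Task 2 = (2 + 4·3 + 10)/6 = 24/6 = 4; σ²_Task 2 = ((10−2)/6)² = 1.778
te_Task 3 = (1 + 4·2 + 3)/6 = 12/6 = 2; σ²_Task 3 = ((3−1)/6)² = 0.111
te_Task 4 = (8 + 4·13 + 24)/6 = 84/6 = 14; σ²_Task 4 = ((24−8)/6)² = 7.111
te_Task 5 = (3 + 4·8 + 13)/6 = 48/6 = 8; σ²_Task 5 = ((13−3)/6)² = 2.778
te_Task 6 = (12 + 4·13 + 20)/6 = 84/6 = 14; σ²_Task 6 = ((20−12)/6)² = 1.778
te_Task 7 = (3 + 4·4 + 5)/6 = 24/6 = 4; σ²_Task 7 = ((5−3)/6)² = 0.111

Forward pass:
ES_Task 1 = 0; EF_Task 1 = 6
ES_Task 2 = 6; EF_Task 2 = 6+4 = 10
ES_Task 3 = 6; EF_Task 3 = 6+2 = 8
ES_Task 4 = 8; EF_Task 4 = 8+14 = 22
ES_Task 5 = 6; EF_Task 5 = 6+8 = 14
ES_Task 6 = 6; EF_Task 6 = 6+14 = 20
ES_Task 7 = max(EF_Task 2=10, EF_Task 4=22, EF_Task 5=14, EF_Task 6=20) = 22; EF_Task 7 = 22+4 = 26
Expected project duration μ = 26 weeks. Critical path: Task 1 → Task 3 → Task 4 → Task 7.

Variance along critical path = 9.000 + 0.111 + 7.111 + 0.111 = 16.333; σ = √16.333 = 4.041 weeks.
Z = (22 − 26) / 4.041 = -0.990
P(T ≤ 22) = Φ(-0.990) ≈ 0.161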